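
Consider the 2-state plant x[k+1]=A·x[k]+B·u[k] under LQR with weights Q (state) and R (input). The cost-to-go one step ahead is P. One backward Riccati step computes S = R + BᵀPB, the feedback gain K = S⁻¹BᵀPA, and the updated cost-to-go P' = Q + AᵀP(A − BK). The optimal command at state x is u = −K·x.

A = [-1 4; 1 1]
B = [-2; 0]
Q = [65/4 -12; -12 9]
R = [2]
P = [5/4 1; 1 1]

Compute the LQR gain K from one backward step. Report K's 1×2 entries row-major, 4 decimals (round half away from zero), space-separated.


0.0714 -1.7143

BᵀP = [-2.5000 -2.0000]
S = R + BᵀPB = [2] + [5.0000] = [7.0000]
BᵀPA = [0.5000 -12.0000]
K = S⁻¹·BᵀPA = [0.0714 -1.7143]
A−BK = [-0.8571 0.5714; 1.0000 1.0000]
AᵀP(A−BK) = [0.2143 -0.1429; -0.1429 8.4286]
P' = Q + AᵀP(A−BK) = [16.4643 -12.1429; -12.1429 17.4286]
tr(P') = 33.8929


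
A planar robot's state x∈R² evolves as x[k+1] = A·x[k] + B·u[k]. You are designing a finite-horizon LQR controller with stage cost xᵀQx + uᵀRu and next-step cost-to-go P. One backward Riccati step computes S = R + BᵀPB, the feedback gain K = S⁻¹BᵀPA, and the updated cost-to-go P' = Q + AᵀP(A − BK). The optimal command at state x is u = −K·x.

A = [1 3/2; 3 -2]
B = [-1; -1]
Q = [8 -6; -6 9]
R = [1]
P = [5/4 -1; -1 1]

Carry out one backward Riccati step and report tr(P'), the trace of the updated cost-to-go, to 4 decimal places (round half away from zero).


33.9000

BᵀP = [-0.2500 0.0000]
S = R + BᵀPB = [1] + [0.2500] = [1.2500]
BᵀPA = [-0.2500 -0.3750]
K = S⁻¹·BᵀPA = [-0.2000 -0.3000]
A−BK = [0.8000 1.2000; 2.8000 -2.3000]
AᵀP(A−BK) = [4.2000 -6.7000; -6.7000 12.7000]
P' = Q + AᵀP(A−BK) = [12.2000 -12.7000; -12.7000 21.7000]
tr(P') = 33.9000


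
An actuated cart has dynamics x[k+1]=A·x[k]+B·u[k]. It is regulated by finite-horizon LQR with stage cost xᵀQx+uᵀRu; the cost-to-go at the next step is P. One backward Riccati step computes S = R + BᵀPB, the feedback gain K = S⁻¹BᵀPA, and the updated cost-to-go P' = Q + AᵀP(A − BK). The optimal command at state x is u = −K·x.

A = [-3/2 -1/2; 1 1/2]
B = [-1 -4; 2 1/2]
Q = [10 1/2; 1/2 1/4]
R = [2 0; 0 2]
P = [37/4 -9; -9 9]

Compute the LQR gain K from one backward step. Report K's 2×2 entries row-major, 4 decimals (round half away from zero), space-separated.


BᵀP = [-27.2500 27.0000; -41.5000 40.5000]
S = R + BᵀPB = [2 0; 0 2] + [81.2500 122.5000; 122.5000 186.2500] = [83.2500 122.5000; 122.5000 188.2500]
BᵀPA = [67.8750 27.1250; 102.7500 41.0000]
K = S⁻¹·BᵀPA = [0.2864 0.1259; 0.3595 0.1359]
A−BK = [0.2242 0.1694; 0.2475 0.1803]
AᵀP(A−BK) = [0.4399 0.1816; 0.1816 0.0769]
P' = Q + AᵀP(A−BK) = [10.4399 0.6816; 0.6816 0.3269]
tr(P') = 10.7668

0.2864 0.1259 0.3595 0.1359


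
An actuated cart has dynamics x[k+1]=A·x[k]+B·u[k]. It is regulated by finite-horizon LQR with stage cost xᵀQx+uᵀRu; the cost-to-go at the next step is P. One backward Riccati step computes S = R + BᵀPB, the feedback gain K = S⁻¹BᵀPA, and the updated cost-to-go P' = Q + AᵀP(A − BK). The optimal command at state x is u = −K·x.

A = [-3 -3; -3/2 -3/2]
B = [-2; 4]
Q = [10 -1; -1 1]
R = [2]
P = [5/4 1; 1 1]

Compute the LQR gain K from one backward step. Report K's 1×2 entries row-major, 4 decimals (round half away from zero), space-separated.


BᵀP = [1.5000 2.0000]
S = R + BᵀPB = [2] + [5.0000] = [7.0000]
BᵀPA = [-7.5000 -7.5000]
K = S⁻¹·BᵀPA = [-1.0714 -1.0714]
A−BK = [-5.1429 -5.1429; 2.7857 2.7857]
AᵀP(A−BK) = [14.4643 14.4643; 14.4643 14.4643]
P' = Q + AᵀP(A−BK) = [24.4643 13.4643; 13.4643 15.4643]
tr(P') = 39.9286

-1.0714 -1.0714


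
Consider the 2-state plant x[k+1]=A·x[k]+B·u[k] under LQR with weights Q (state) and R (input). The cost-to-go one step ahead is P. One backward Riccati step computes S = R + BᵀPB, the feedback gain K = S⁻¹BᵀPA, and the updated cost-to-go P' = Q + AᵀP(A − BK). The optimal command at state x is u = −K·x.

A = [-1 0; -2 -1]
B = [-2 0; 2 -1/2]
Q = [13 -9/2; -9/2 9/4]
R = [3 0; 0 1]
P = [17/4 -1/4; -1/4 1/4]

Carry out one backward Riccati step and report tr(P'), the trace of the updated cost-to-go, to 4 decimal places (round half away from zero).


17.4929

BᵀP = [-9.0000 1.0000; 0.1250 -0.1250]
S = R + BᵀPB = [3 0; 0 1] + [20.0000 -0.5000; -0.5000 0.0625] = [23.0000 -0.5000; -0.5000 1.0625]
BᵀPA = [7.0000 -1.0000; 0.1250 0.1250]
K = S⁻¹·BᵀPA = [0.3101 -0.0413; 0.2636 0.0982]
A−BK = [-0.3798 -0.0827; -2.4884 -0.8682]
AᵀP(A−BK) = [2.0465 0.5271; 0.5271 0.1964]
P' = Q + AᵀP(A−BK) = [15.0465 -3.9729; -3.9729 2.4464]
tr(P') = 17.4929


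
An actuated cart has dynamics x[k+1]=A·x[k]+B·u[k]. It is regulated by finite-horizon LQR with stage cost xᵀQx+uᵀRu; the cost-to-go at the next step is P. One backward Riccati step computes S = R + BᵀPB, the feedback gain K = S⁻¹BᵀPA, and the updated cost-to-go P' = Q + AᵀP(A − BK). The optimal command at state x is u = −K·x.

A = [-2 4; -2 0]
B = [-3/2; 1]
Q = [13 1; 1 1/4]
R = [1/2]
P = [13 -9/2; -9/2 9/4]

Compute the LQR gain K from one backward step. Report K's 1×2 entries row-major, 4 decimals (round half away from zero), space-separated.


BᵀP = [-24.0000 9.0000]
S = R + BᵀPB = [1/2] + [45.0000] = [45.5000]
BᵀPA = [30.0000 -96.0000]
K = S⁻¹·BᵀPA = [0.6593 -2.1099]
A−BK = [-1.0110 0.8352; -2.6593 2.1099]
AᵀP(A−BK) = [5.2198 -4.7033; -4.7033 5.4505]
P' = Q + AᵀP(A−BK) = [18.2198 -3.7033; -3.7033 5.7005]
tr(P') = 23.9203

0.6593 -2.1099


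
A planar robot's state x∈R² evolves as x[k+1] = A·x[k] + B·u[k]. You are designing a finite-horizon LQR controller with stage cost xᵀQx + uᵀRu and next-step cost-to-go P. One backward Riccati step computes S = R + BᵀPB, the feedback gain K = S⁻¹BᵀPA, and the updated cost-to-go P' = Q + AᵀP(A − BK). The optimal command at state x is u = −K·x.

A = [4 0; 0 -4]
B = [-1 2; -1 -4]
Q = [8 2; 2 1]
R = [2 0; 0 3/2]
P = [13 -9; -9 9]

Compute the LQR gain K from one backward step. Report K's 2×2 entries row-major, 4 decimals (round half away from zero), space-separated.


BᵀP = [-4.0000 0.0000; 62.0000 -54.0000]
S = R + BᵀPB = [2 0; 0 3/2] + [4.0000 -8.0000; -8.0000 340.0000] = [6.0000 -8.0000; -8.0000 341.5000]
BᵀPA = [-16.0000 0.0000; 248.0000 216.0000]
K = S⁻¹·BᵀPA = [-1.7531 0.8705; 0.6851 0.6529]
A−BK = [0.8766 -0.4353; 0.9874 -0.5179]
AᵀP(A−BK) = [10.0353 -3.9899; -3.9899 2.9743]
P' = Q + AᵀP(A−BK) = [18.0353 -1.9899; -1.9899 3.9743]
tr(P') = 22.0096

-1.7531 0.8705 0.6851 0.6529


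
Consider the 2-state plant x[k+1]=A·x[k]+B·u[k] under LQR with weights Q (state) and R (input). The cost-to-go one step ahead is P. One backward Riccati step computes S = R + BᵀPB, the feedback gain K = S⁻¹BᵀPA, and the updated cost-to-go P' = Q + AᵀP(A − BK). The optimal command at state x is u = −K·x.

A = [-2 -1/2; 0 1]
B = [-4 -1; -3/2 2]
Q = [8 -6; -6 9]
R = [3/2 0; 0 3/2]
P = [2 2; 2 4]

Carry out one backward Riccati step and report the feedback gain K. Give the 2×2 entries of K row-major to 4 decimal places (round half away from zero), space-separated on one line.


0.3889 -0.0268 0.2270 0.3952

BᵀP = [-11.0000 -14.0000; 2.0000 6.0000]
S = R + BᵀPB = [3/2 0; 0 3/2] + [65.0000 -17.0000; -17.0000 10.0000] = [66.5000 -17.0000; -17.0000 11.5000]
BᵀPA = [22.0000 -8.5000; -4.0000 5.0000]
K = S⁻¹·BᵀPA = [0.3889 -0.0268; 0.2270 0.3952]
A−BK = [-0.2176 -0.2120; 0.1293 0.1695]
AᵀP(A−BK) = [0.3531 0.1703; 0.1703 0.2964]
P' = Q + AᵀP(A−BK) = [8.3531 -5.8297; -5.8297 9.2964]
tr(P') = 17.6495


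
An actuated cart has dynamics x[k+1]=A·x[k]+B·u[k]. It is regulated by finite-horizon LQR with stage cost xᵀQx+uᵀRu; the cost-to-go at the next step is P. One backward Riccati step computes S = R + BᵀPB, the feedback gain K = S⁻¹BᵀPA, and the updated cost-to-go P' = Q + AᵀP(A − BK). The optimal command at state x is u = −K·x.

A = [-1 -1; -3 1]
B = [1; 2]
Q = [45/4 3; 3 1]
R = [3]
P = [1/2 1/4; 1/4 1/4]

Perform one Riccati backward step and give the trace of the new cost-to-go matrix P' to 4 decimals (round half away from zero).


BᵀP = [1.0000 0.7500]
S = R + BᵀPB = [3] + [2.5000] = [5.5000]
BᵀPA = [-3.2500 -0.2500]
K = S⁻¹·BᵀPA = [-0.5909 -0.0455]
A−BK = [-0.4091 -0.9545; -1.8182 1.0909]
AᵀP(A−BK) = [2.3295 0.1023; 0.1023 0.2386]
P' = Q + AᵀP(A−BK) = [13.5795 3.1023; 3.1023 1.2386]
tr(P') = 14.8182

14.8182


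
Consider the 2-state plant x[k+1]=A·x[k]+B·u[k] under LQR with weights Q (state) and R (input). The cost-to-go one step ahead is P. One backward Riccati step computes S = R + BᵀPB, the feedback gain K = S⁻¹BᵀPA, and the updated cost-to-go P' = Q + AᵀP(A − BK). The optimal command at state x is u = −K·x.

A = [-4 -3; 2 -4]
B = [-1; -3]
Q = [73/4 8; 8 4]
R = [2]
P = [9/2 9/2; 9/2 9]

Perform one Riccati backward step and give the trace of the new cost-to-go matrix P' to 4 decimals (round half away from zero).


BᵀP = [-18.0000 -31.5000]
S = R + BᵀPB = [2] + [112.5000] = [114.5000]
BᵀPA = [9.0000 180.0000]
K = S⁻¹·BᵀPA = [0.0786 1.5721]
A−BK = [-3.9214 -1.4279; 2.2358 0.7162]
AᵀP(A−BK) = [35.2926 12.8515; 12.8515 9.5306]
P' = Q + AᵀP(A−BK) = [53.5426 20.8515; 20.8515 13.5306]
tr(P') = 67.0731

67.0731


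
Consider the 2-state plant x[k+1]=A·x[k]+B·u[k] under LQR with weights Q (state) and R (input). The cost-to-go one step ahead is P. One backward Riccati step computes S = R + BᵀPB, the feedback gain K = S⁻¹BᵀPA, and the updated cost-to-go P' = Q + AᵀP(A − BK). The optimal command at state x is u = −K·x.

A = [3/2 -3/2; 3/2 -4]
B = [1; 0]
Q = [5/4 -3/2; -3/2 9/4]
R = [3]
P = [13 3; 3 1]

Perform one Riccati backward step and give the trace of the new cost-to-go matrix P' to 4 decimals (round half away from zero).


BᵀP = [13.0000 3.0000]
S = R + BᵀPB = [3] + [13.0000] = [16.0000]
BᵀPA = [24.0000 -31.5000]
K = S⁻¹·BᵀPA = [1.5000 -1.9688]
A−BK = [0.0000 0.4688; 1.5000 -4.0000]
AᵀP(A−BK) = [9.0000 -12.7500; -12.7500 19.2344]
P' = Q + AᵀP(A−BK) = [10.2500 -14.2500; -14.2500 21.4844]
tr(P') = 31.7344

31.7344


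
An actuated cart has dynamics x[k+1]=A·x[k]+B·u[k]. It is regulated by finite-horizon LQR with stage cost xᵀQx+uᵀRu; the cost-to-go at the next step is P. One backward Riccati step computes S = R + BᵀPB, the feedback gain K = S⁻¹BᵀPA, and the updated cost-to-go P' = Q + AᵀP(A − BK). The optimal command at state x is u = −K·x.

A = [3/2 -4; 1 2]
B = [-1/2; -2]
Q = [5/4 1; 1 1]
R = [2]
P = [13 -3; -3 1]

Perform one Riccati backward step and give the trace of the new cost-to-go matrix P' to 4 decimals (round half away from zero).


BᵀP = [-0.5000 -0.5000]
S = R + BᵀPB = [2] + [1.2500] = [3.2500]
BᵀPA = [-1.2500 1.0000]
K = S⁻¹·BᵀPA = [-0.3846 0.3077]
A−BK = [1.3077 -3.8462; 0.2308 2.6154]
AᵀP(A−BK) = [20.7692 -72.6154; -72.6154 259.6923]
P' = Q + AᵀP(A−BK) = [22.0192 -71.6154; -71.6154 260.6923]
tr(P') = 282.7115

282.7115


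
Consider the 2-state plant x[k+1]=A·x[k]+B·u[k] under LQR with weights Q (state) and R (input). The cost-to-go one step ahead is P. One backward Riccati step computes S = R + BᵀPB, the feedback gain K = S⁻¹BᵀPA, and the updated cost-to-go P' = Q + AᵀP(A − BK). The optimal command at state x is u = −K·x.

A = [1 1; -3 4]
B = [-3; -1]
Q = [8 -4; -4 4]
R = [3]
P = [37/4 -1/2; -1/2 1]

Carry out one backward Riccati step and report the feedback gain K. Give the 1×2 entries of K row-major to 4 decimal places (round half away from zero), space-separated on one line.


BᵀP = [-27.2500 0.5000]
S = R + BᵀPB = [3] + [81.2500] = [84.2500]
BᵀPA = [-28.7500 -25.2500]
K = S⁻¹·BᵀPA = [-0.3412 -0.2997]
A−BK = [-0.0237 0.1009; -3.3412 3.7003]
AᵀP(A−BK) = [11.4392 -11.8665; -11.8665 13.6825]
P' = Q + AᵀP(A−BK) = [19.4392 -15.8665; -15.8665 17.6825]
tr(P') = 37.1217

-0.3412 -0.2997


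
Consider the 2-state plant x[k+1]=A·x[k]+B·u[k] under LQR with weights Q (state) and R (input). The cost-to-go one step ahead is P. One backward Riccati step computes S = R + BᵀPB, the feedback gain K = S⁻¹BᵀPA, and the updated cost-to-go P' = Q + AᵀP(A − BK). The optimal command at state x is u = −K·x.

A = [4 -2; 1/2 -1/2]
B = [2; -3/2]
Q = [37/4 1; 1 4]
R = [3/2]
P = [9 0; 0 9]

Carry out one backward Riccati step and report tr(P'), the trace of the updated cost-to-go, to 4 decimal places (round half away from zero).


BᵀP = [18.0000 -13.5000]
S = R + BᵀPB = [3/2] + [56.2500] = [57.7500]
BᵀPA = [65.2500 -29.2500]
K = S⁻¹·BᵀPA = [1.1299 -0.5065]
A−BK = [1.7403 -0.9870; 2.1948 -1.2597]
AᵀP(A−BK) = [72.5260 -41.2013; -41.2013 23.4351]
P' = Q + AᵀP(A−BK) = [81.7760 -40.2013; -40.2013 27.4351]
tr(P') = 109.2110

109.2110


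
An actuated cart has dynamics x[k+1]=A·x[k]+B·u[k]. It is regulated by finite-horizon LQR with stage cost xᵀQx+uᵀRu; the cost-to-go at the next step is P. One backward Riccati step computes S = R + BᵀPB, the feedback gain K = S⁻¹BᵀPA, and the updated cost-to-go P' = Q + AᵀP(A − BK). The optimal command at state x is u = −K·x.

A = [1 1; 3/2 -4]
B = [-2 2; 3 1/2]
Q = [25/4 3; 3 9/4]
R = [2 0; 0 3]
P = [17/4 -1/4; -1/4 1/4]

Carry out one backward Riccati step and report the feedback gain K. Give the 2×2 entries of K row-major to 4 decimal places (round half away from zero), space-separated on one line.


-0.0299 -0.6602 0.3721 -0.0985

BᵀP = [-9.2500 1.2500; 8.3750 -0.3750]
S = R + BᵀPB = [2 0; 0 3] + [22.2500 -17.8750; -17.8750 16.5625] = [24.2500 -17.8750; -17.8750 19.5625]
BᵀPA = [-7.3750 -14.2500; 7.8125 9.8750]
K = S⁻¹·BᵀPA = [-0.0299 -0.6602; 0.3721 -0.0985]
A−BK = [0.1961 -0.1235; 1.4036 -1.9701]
AᵀP(A−BK) = [0.9354 -0.7248; -0.7248 1.8144]
P' = Q + AᵀP(A−BK) = [7.1854 2.2752; 2.2752 4.0644]
tr(P') = 11.2498


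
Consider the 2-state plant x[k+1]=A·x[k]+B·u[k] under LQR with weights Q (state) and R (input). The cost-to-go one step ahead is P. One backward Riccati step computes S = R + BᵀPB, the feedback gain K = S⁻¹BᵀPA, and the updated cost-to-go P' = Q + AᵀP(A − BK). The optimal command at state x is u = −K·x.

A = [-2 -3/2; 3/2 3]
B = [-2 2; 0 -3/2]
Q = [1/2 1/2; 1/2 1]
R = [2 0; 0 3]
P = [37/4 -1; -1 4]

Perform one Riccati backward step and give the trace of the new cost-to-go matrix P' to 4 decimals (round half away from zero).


BᵀP = [-18.5000 2.0000; 20.0000 -8.0000]
S = R + BᵀPB = [2 0; 0 3] + [37.0000 -40.0000; -40.0000 52.0000] = [39.0000 -40.0000; -40.0000 55.0000]
BᵀPA = [40.0000 33.7500; -52.0000 -54.0000]
K = S⁻¹·BᵀPA = [0.2202 -0.5573; -0.7853 -1.3872]
A−BK = [0.0110 0.1596; 0.3220 0.9193]
AᵀP(A−BK) = [2.3560 4.1615; 4.1615 9.7163]
P' = Q + AᵀP(A−BK) = [2.8560 4.6615; 4.6615 10.7163]
tr(P') = 13.5722

13.5722


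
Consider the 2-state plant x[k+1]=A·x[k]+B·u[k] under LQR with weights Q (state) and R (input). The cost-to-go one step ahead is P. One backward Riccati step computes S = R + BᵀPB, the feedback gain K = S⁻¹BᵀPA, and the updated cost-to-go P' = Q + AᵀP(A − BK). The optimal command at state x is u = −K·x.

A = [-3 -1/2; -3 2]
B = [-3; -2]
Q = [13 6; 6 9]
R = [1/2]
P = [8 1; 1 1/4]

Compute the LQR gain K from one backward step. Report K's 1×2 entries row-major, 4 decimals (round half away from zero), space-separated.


1.0351 0.0702

BᵀP = [-26.0000 -3.5000]
S = R + BᵀPB = [1/2] + [85.0000] = [85.5000]
BᵀPA = [88.5000 6.0000]
K = S⁻¹·BᵀPA = [1.0351 0.0702]
A−BK = [0.1053 -0.2895; -0.9298 2.1404]
AᵀP(A−BK) = [0.6447 -0.2105; -0.2105 0.5789]
P' = Q + AᵀP(A−BK) = [13.6447 5.7895; 5.7895 9.5789]
tr(P') = 23.2237


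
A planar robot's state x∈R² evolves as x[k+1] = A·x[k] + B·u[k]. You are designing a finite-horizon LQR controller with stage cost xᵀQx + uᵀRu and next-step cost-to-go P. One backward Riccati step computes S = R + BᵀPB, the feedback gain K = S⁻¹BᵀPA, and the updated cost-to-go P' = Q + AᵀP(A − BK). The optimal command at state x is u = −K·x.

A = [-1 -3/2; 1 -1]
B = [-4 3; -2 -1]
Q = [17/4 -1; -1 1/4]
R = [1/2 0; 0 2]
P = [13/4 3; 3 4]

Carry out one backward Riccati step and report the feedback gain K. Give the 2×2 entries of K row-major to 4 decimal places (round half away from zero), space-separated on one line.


-0.1280 0.4324 -0.3760 0.0506

BᵀP = [-19.0000 -20.0000; 6.7500 5.0000]
S = R + BᵀPB = [1/2 0; 0 2] + [116.0000 -37.0000; -37.0000 15.2500] = [116.5000 -37.0000; -37.0000 17.2500]
BᵀPA = [-1.0000 48.5000; -1.7500 -15.1250]
K = S⁻¹·BᵀPA = [-0.1280 0.4324; -0.3760 0.0506]
A−BK = [-0.3840 0.0777; 0.3680 -0.0846]
AᵀP(A−BK) = [0.4640 -0.1040; -0.1040 0.1074]
P' = Q + AᵀP(A−BK) = [4.7140 -1.1040; -1.1040 0.3574]
tr(P') = 5.0714


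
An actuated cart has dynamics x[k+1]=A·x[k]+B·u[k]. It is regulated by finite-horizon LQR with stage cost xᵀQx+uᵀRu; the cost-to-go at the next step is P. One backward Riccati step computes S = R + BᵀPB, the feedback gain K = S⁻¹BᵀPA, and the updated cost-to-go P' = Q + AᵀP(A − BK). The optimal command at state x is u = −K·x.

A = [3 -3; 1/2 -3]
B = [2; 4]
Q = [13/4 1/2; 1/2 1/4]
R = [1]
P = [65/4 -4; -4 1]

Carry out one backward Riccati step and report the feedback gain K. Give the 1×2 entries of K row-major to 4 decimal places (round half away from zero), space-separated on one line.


2.6389 -2.0833

BᵀP = [16.5000 -4.0000]
S = R + BᵀPB = [1] + [17.0000] = [18.0000]
BᵀPA = [47.5000 -37.5000]
K = S⁻¹·BᵀPA = [2.6389 -2.0833]
A−BK = [-2.2778 1.1667; -10.0556 5.3333]
AᵀP(A−BK) = [9.1528 -6.7917; -6.7917 5.1250]
P' = Q + AᵀP(A−BK) = [12.4028 -6.2917; -6.2917 5.3750]
tr(P') = 17.7778


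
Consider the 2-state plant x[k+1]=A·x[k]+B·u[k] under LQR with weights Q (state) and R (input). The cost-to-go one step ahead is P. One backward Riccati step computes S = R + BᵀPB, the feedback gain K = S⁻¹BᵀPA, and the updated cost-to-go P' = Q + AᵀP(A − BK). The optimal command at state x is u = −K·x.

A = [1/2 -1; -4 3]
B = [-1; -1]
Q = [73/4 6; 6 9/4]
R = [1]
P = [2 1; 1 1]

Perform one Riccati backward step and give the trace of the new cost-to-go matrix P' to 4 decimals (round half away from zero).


29.4583

BᵀP = [-3.0000 -2.0000]
S = R + BᵀPB = [1] + [5.0000] = [6.0000]
BᵀPA = [6.5000 -3.0000]
K = S⁻¹·BᵀPA = [1.0833 -0.5000]
A−BK = [1.5833 -1.5000; -2.9167 2.5000]
AᵀP(A−BK) = [5.4583 -4.2500; -4.2500 3.5000]
P' = Q + AᵀP(A−BK) = [23.7083 1.7500; 1.7500 5.7500]
tr(P') = 29.4583


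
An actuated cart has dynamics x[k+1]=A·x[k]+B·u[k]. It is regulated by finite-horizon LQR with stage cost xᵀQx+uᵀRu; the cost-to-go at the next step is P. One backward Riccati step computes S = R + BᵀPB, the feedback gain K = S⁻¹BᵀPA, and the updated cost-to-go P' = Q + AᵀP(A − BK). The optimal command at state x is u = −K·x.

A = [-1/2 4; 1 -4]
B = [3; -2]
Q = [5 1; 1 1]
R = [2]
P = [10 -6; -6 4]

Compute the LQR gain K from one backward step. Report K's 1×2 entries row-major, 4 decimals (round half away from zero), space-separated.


BᵀP = [42.0000 -26.0000]
S = R + BᵀPB = [2] + [178.0000] = [180.0000]
BᵀPA = [-47.0000 272.0000]
K = S⁻¹·BᵀPA = [-0.2611 1.5111]
A−BK = [0.2833 -0.5333; 0.4778 -0.9778]
AᵀP(A−BK) = [0.2278 -0.9778; -0.9778 4.9778]
P' = Q + AᵀP(A−BK) = [5.2278 0.0222; 0.0222 5.9778]
tr(P') = 11.2056

-0.2611 1.5111


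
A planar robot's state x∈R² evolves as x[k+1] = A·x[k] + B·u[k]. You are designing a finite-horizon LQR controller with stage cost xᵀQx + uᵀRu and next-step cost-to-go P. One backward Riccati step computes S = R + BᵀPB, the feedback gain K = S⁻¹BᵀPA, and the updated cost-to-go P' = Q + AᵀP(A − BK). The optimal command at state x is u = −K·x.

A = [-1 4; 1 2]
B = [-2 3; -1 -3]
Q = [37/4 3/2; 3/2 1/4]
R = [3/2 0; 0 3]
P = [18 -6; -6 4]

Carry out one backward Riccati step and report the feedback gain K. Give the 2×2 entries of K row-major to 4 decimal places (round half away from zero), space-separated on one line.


0.0322 -1.7378 -0.3182 0.0967

BᵀP = [-30.0000 8.0000; 72.0000 -30.0000]
S = R + BᵀPB = [3/2 0; 0 3] + [52.0000 -114.0000; -114.0000 306.0000] = [53.5000 -114.0000; -114.0000 309.0000]
BᵀPA = [38.0000 -104.0000; -102.0000 228.0000]
K = S⁻¹·BᵀPA = [0.0322 -1.7378; -0.3182 0.0967]
A−BK = [0.0191 0.2342; 0.0776 0.5524]
AᵀP(A−BK) = [0.3182 -0.0967; -0.0967 5.2134]
P' = Q + AᵀP(A−BK) = [9.5682 1.4033; 1.4033 5.4634]
tr(P') = 15.0316


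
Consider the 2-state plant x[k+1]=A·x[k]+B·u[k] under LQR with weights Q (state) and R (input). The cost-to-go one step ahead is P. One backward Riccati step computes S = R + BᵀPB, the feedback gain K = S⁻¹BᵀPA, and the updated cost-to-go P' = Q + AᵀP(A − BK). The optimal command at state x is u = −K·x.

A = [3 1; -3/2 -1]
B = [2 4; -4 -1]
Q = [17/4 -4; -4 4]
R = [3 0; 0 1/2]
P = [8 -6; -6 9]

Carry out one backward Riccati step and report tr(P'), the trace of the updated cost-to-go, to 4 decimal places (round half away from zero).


BᵀP = [40.0000 -48.0000; 38.0000 -33.0000]
S = R + BᵀPB = [3 0; 0 1/2] + [272.0000 208.0000; 208.0000 185.0000] = [275.0000 208.0000; 208.0000 185.5000]
BᵀPA = [192.0000 88.0000; 163.5000 71.0000]
K = S⁻¹·BᵀPA = [0.2075 0.2008; 0.6487 0.1576]
A−BK = [-0.0099 -0.0319; -0.0212 -0.0392]
AᵀP(A−BK) = [0.3419 0.1797; 0.1797 0.1403]
P' = Q + AᵀP(A−BK) = [4.5919 -3.8203; -3.8203 4.1403]
tr(P') = 8.7323

8.7323


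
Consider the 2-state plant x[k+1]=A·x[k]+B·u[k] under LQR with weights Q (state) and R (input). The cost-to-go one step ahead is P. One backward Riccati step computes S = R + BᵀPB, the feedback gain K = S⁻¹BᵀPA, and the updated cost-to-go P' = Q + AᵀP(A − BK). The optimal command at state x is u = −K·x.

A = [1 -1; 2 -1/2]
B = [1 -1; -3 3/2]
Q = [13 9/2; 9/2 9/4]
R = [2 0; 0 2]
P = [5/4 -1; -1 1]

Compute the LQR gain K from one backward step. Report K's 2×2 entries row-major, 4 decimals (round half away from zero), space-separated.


BᵀP = [4.2500 -4.0000; -2.7500 2.5000]
S = R + BᵀPB = [2 0; 0 2] + [16.2500 -10.2500; -10.2500 6.5000] = [18.2500 -10.2500; -10.2500 8.5000]
BᵀPA = [-3.7500 -2.2500; 2.2500 1.5000]
K = S⁻¹·BᵀPA = [-0.1760 -0.0749; 0.0524 0.0861]
A−BK = [1.2285 -0.8390; 1.3933 -0.8539]
AᵀP(A−BK) = [0.4719 -0.2247; -0.2247 0.2022]
P' = Q + AᵀP(A−BK) = [13.4719 4.2753; 4.2753 2.4522]
tr(P') = 15.9242

-0.1760 -0.0749 0.0524 0.0861


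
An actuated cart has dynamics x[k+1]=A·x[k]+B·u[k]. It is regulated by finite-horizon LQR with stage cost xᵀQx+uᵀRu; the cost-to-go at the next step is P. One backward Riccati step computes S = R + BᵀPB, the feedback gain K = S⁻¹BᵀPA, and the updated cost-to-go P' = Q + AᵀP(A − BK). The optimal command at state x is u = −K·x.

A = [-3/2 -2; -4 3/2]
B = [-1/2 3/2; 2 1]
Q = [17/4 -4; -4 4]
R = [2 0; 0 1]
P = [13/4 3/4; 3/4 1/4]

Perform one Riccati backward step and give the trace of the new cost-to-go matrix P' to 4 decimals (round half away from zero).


BᵀP = [-0.1250 0.1250; 5.6250 1.3750]
S = R + BᵀPB = [2 0; 0 1] + [0.3125 -0.0625; -0.0625 9.8125] = [2.3125 -0.0625; -0.0625 10.8125]
BᵀPA = [-0.3125 0.4375; -13.9375 -9.1875]
K = S⁻¹·BᵀPA = [-0.1700 0.1663; -1.2900 -0.8488]
A−BK = [0.3500 -0.6438; -2.3700 2.0163]
AᵀP(A−BK) = [2.2800 0.7850; 0.7850 1.1919]
P' = Q + AᵀP(A−BK) = [6.5300 -3.2150; -3.2150 5.1919]
tr(P') = 11.7219

11.7219


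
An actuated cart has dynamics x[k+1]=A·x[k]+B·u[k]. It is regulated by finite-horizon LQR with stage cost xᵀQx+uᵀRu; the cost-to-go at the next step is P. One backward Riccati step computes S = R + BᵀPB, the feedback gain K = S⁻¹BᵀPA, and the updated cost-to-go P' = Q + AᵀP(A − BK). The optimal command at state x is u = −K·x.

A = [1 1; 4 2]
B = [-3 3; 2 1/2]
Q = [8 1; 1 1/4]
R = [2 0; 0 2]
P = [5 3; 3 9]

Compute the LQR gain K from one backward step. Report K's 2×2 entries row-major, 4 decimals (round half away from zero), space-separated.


1.4156 0.6735 1.7571 1.0069

BᵀP = [-9.0000 9.0000; 16.5000 13.5000]
S = R + BᵀPB = [2 0; 0 2] + [45.0000 -22.5000; -22.5000 56.2500] = [47.0000 -22.5000; -22.5000 58.2500]
BᵀPA = [27.0000 9.0000; 70.5000 43.5000]
K = S⁻¹·BᵀPA = [1.4156 0.6735; 1.7571 1.0069]
A−BK = [-0.0244 -0.0002; 0.2902 0.1495]
AᵀP(A−BK) = [10.9012 5.8248; 5.8248 3.1360]
P' = Q + AᵀP(A−BK) = [18.9012 6.8248; 6.8248 3.3860]
tr(P') = 22.2872


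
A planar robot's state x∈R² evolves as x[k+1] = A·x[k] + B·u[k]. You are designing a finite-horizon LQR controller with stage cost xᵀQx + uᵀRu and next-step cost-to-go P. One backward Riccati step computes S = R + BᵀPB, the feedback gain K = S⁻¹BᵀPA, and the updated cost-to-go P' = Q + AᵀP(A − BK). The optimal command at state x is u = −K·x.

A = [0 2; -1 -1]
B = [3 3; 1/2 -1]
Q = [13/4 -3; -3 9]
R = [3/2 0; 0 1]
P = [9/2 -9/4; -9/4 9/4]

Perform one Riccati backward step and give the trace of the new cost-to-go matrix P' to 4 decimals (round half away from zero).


BᵀP = [12.3750 -5.6250; 15.7500 -9.0000]
S = R + BᵀPB = [3/2 0; 0 1] + [34.3125 42.7500; 42.7500 56.2500] = [35.8125 42.7500; 42.7500 57.2500]
BᵀPA = [5.6250 30.3750; 9.0000 40.5000]
K = S⁻¹·BᵀPA = [-0.2816 0.0341; 0.3675 0.6820]
A−BK = [-0.2576 -0.1482; -0.4917 -0.3351]
AᵀP(A−BK) = [0.5266 0.4205; 0.4205 0.5948]
P' = Q + AᵀP(A−BK) = [3.7766 -2.5795; -2.5795 9.5948]
tr(P') = 13.3714

13.3714


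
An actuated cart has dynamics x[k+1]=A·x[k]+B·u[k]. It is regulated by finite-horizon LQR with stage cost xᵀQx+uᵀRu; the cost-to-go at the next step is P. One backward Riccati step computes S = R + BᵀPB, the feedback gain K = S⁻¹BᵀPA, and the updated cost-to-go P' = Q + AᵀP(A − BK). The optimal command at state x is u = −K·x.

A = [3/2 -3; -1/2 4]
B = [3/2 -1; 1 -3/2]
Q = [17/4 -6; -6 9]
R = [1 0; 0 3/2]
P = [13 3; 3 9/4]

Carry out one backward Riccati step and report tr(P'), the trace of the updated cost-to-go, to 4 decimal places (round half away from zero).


BᵀP = [22.5000 6.7500; -17.5000 -6.3750]
S = R + BᵀPB = [1 0; 0 3/2] + [40.5000 -32.6250; -32.6250 27.0625] = [41.5000 -32.6250; -32.6250 28.5625]
BᵀPA = [30.3750 -40.5000; -23.0625 27.0000]
K = S⁻¹·BᵀPA = [0.9522 -2.2811; 0.2802 -1.6603]
A−BK = [0.3519 -1.2386; -1.0319 3.7907]
AᵀP(A−BK) = [2.8514 -9.5011; -9.5011 33.4422]
P' = Q + AᵀP(A−BK) = [7.1014 -15.5011; -15.5011 42.4422]
tr(P') = 49.5436

49.5436


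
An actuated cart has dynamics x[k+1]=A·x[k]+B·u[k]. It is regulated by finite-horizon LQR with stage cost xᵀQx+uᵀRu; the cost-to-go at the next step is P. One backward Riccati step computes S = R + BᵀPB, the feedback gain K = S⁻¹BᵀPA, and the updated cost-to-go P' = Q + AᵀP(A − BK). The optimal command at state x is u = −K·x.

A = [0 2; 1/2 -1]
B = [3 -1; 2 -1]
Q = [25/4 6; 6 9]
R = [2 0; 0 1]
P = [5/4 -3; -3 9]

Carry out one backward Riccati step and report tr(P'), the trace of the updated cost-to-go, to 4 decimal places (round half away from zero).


24.1432

BᵀP = [-2.2500 9.0000; 1.7500 -6.0000]
S = R + BᵀPB = [2 0; 0 1] + [11.2500 -6.7500; -6.7500 4.2500] = [13.2500 -6.7500; -6.7500 5.2500]
BᵀPA = [4.5000 -13.5000; -3.0000 9.5000]
K = S⁻¹·BᵀPA = [0.1406 -0.2813; -0.3906 1.4479]
A−BK = [-0.8125 4.2917; -0.1719 1.0104]
AᵀP(A−BK) = [0.4453 -1.8906; -1.8906 8.4479]
P' = Q + AᵀP(A−BK) = [6.6953 4.1094; 4.1094 17.4479]
tr(P') = 24.1432


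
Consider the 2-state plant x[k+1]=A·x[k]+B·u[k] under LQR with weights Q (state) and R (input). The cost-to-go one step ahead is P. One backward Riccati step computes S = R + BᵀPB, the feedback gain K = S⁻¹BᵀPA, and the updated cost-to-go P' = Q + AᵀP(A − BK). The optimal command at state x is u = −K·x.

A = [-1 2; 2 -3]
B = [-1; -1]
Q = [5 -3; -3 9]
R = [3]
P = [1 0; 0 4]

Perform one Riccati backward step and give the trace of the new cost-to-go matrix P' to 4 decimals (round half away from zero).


BᵀP = [-1.0000 -4.0000]
S = R + BᵀPB = [3] + [5.0000] = [8.0000]
BᵀPA = [-7.0000 10.0000]
K = S⁻¹·BᵀPA = [-0.8750 1.2500]
A−BK = [-1.8750 3.2500; 1.1250 -1.7500]
AᵀP(A−BK) = [10.8750 -17.2500; -17.2500 27.5000]
P' = Q + AᵀP(A−BK) = [15.8750 -20.2500; -20.2500 36.5000]
tr(P') = 52.3750

52.3750


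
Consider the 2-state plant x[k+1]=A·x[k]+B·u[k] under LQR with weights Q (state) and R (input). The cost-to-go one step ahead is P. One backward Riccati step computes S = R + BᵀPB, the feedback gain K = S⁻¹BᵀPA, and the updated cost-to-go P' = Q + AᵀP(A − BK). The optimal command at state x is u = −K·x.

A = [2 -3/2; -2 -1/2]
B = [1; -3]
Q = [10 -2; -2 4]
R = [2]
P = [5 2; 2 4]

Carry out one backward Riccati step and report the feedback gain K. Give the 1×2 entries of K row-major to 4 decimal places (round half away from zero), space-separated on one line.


BᵀP = [-1.0000 -10.0000]
S = R + BᵀPB = [2] + [29.0000] = [31.0000]
BᵀPA = [18.0000 6.5000]
K = S⁻¹·BᵀPA = [0.5806 0.2097]
A−BK = [1.4194 -1.7097; -0.2581 0.1290]
AᵀP(A−BK) = [9.5484 -10.7742; -10.7742 13.8871]
P' = Q + AᵀP(A−BK) = [19.5484 -12.7742; -12.7742 17.8871]
tr(P') = 37.4355

0.5806 0.2097


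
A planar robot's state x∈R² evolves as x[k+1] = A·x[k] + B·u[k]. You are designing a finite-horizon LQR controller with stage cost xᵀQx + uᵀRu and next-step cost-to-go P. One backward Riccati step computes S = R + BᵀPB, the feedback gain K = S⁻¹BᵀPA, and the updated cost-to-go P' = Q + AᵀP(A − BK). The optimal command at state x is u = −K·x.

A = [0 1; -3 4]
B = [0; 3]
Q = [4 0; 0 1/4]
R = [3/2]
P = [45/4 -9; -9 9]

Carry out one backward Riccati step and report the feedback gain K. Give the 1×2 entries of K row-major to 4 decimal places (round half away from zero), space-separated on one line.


-0.9818 0.9818

BᵀP = [-27.0000 27.0000]
S = R + BᵀPB = [3/2] + [81.0000] = [82.5000]
BᵀPA = [-81.0000 81.0000]
K = S⁻¹·BᵀPA = [-0.9818 0.9818]
A−BK = [0.0000 1.0000; -0.0545 1.0545]
AᵀP(A−BK) = [1.4727 -1.4727; -1.4727 3.7227]
P' = Q + AᵀP(A−BK) = [5.4727 -1.4727; -1.4727 3.9727]
tr(P') = 9.4455


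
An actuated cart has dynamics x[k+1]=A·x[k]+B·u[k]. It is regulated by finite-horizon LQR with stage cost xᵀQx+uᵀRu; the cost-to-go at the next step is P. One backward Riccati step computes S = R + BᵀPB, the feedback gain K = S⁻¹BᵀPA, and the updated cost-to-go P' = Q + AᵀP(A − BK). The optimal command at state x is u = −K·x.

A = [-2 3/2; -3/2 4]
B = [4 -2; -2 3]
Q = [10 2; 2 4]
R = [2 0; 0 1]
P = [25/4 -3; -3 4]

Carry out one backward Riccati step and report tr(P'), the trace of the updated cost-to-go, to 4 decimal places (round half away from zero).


24.8989

BᵀP = [31.0000 -20.0000; -21.5000 18.0000]
S = R + BᵀPB = [2 0; 0 1] + [164.0000 -122.0000; -122.0000 97.0000] = [166.0000 -122.0000; -122.0000 98.0000]
BᵀPA = [-32.0000 -33.5000; 16.0000 39.7500]
K = S⁻¹·BᵀPA = [-0.8555 1.1319; -0.9017 1.8147]
A−BK = [-0.3815 0.6019; -0.5058 0.8197]
AᵀP(A−BK) = [3.0520 -4.8150; -4.8150 7.8469]
P' = Q + AᵀP(A−BK) = [13.0520 -2.8150; -2.8150 11.8469]
tr(P') = 24.8989


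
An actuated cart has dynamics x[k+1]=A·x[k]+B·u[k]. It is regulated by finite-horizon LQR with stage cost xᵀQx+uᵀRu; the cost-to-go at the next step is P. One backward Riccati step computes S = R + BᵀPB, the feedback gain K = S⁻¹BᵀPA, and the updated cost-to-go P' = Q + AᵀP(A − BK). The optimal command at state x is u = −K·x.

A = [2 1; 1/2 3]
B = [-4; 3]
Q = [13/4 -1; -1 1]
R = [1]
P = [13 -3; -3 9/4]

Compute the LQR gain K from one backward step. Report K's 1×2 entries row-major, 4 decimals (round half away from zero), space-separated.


BᵀP = [-61.0000 18.7500]
S = R + BᵀPB = [1] + [300.2500] = [301.2500]
BᵀPA = [-112.6250 -4.7500]
K = S⁻¹·BᵀPA = [-0.3739 -0.0158]
A−BK = [0.5046 0.9369; 1.6216 3.0473]
AᵀP(A−BK) = [4.4566 8.0992; 8.0992 15.1751]
P' = Q + AᵀP(A−BK) = [7.7066 7.0992; 7.0992 16.1751]
tr(P') = 23.8817

-0.3739 -0.0158


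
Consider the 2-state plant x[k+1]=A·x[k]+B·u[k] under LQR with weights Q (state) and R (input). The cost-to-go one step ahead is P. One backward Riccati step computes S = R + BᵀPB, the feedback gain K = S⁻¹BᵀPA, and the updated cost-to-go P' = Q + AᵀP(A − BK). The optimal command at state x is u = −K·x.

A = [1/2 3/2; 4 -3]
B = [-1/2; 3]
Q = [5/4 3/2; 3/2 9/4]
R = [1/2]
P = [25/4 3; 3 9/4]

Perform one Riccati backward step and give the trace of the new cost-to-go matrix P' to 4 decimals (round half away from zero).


13.7171

BᵀP = [5.8750 5.2500]
S = R + BᵀPB = [1/2] + [12.8125] = [13.3125]
BᵀPA = [23.9375 -6.9375]
K = S⁻¹·BᵀPA = [1.7981 -0.5211]
A−BK = [1.3991 1.2394; -1.3944 -1.4366]
AᵀP(A−BK) = [6.5200 3.6620; 3.6620 3.6972]
P' = Q + AᵀP(A−BK) = [7.7700 5.1620; 5.1620 5.9472]
tr(P') = 13.7171


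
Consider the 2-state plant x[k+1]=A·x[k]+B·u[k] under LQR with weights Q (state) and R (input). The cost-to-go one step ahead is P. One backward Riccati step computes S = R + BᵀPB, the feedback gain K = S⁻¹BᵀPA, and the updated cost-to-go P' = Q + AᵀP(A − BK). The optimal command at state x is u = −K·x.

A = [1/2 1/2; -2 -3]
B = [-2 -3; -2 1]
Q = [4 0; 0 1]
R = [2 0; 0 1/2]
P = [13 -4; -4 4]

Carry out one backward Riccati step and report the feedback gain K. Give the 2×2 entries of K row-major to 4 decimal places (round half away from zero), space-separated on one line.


BᵀP = [-18.0000 0.0000; -43.0000 16.0000]
S = R + BᵀPB = [2 0; 0 1/2] + [36.0000 54.0000; 54.0000 145.0000] = [38.0000 54.0000; 54.0000 145.5000]
BᵀPA = [-9.0000 -9.0000; -53.5000 -69.5000]
K = S⁻¹·BᵀPA = [0.6045 0.9351; -0.5920 -0.8247]
A−BK = [-0.0672 -0.1039; -0.1990 -0.3050]
AᵀP(A−BK) = [1.0162 1.5435; 1.5435 2.3480]
P' = Q + AᵀP(A−BK) = [5.0162 1.5435; 1.5435 3.3480]
tr(P') = 8.3641

0.6045 0.9351 -0.5920 -0.8247


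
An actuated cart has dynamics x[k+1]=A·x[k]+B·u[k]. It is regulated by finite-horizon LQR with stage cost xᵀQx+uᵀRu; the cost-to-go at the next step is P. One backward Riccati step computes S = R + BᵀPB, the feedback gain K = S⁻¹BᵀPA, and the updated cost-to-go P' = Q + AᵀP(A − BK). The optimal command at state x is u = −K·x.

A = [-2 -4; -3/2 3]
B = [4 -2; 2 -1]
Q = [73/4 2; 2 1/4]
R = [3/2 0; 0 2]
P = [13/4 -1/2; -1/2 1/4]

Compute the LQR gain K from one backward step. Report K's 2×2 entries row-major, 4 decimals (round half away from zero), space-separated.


BᵀP = [12.0000 -1.5000; -6.0000 0.7500]
S = R + BᵀPB = [3/2 0; 0 2] + [45.0000 -22.5000; -22.5000 11.2500] = [46.5000 -22.5000; -22.5000 13.2500]
BᵀPA = [-21.7500 -52.5000; 10.8750 26.2500]
K = S⁻¹·BᵀPA = [-0.3959 -0.9556; 0.1485 0.3584]
A−BK = [-0.1195 0.5392; -0.5597 5.2696]
AᵀP(A−BK) = [0.3370 0.1928; 0.1928 6.6724]
P' = Q + AᵀP(A−BK) = [18.5870 2.1928; 2.1928 6.9224]
tr(P') = 25.5094

-0.3959 -0.9556 0.1485 0.3584


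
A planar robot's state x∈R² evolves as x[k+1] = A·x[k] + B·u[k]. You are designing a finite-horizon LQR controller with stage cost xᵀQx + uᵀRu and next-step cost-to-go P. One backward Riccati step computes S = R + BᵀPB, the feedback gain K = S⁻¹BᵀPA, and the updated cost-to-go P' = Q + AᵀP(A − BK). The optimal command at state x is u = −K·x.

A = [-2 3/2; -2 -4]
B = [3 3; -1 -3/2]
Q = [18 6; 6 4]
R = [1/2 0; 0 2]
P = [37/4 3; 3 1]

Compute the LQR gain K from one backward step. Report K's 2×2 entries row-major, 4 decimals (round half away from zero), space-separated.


BᵀP = [24.7500 8.0000; 23.2500 7.5000]
S = R + BᵀPB = [1/2 0; 0 2] + [66.2500 62.2500; 62.2500 58.5000] = [66.7500 62.2500; 62.2500 60.5000]
BᵀPA = [-65.5000 5.1250; -61.5000 4.8750]
K = S⁻¹·BᵀPA = [-0.8228 0.0404; -0.1699 0.0390]
A−BK = [0.9782 1.2618; -3.0777 -3.9011]
AᵀP(A−BK) = [0.6560 0.2953; 0.2953 0.4153]
P' = Q + AᵀP(A−BK) = [18.6560 6.2953; 6.2953 4.4153]
tr(P') = 23.0712

-0.8228 0.0404 -0.1699 0.0390


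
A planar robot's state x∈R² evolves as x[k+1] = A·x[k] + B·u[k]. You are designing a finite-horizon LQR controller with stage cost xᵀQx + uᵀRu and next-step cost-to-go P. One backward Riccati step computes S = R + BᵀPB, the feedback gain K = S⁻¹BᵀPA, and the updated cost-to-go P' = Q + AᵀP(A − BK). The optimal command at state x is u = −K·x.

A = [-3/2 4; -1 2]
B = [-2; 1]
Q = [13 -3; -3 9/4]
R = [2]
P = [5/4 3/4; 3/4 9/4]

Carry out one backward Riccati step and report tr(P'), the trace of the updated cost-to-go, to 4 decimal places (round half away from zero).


58.1600

BᵀP = [-1.7500 0.7500]
S = R + BᵀPB = [2] + [4.2500] = [6.2500]
BᵀPA = [1.8750 -5.5000]
K = S⁻¹·BᵀPA = [0.3000 -0.8800]
A−BK = [-0.9000 2.2400; -1.3000 2.8800]
AᵀP(A−BK) = [6.7500 -15.6000; -15.6000 36.1600]
P' = Q + AᵀP(A−BK) = [19.7500 -18.6000; -18.6000 38.4100]
tr(P') = 58.1600


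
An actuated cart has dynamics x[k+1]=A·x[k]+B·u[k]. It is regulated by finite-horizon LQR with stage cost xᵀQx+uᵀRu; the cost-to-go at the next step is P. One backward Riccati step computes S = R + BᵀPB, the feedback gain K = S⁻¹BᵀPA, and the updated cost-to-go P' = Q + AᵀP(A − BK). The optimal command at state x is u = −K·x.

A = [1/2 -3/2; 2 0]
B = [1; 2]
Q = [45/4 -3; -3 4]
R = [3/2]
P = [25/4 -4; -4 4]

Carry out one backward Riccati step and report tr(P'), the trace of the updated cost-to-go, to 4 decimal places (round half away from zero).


BᵀP = [-1.7500 4.0000]
S = R + BᵀPB = [3/2] + [6.2500] = [7.7500]
BᵀPA = [7.1250 2.6250]
K = S⁻¹·BᵀPA = [0.9194 0.3387]
A−BK = [-0.4194 -1.8387; 0.1613 -0.6774]
AᵀP(A−BK) = [3.0121 4.8992; 4.8992 13.1734]
P' = Q + AᵀP(A−BK) = [14.2621 1.8992; 1.8992 17.1734]
tr(P') = 31.4355

31.4355


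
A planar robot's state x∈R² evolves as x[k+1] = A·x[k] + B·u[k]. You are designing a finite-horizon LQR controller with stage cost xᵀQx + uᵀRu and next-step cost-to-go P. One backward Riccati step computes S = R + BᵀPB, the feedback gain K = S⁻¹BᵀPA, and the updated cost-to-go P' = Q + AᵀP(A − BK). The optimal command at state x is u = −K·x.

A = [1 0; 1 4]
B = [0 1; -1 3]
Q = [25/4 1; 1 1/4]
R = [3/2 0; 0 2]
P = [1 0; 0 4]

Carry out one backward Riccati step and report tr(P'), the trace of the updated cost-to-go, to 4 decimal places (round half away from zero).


11.2518

BᵀP = [0.0000 -4.0000; 1.0000 12.0000]
S = R + BᵀPB = [3/2 0; 0 2] + [4.0000 -12.0000; -12.0000 37.0000] = [5.5000 -12.0000; -12.0000 39.0000]
BᵀPA = [-4.0000 -16.0000; 13.0000 48.0000]
K = S⁻¹·BᵀPA = [0.0000 -0.6809; 0.3333 1.0213]
A−BK = [0.6667 -1.0213; 0.0000 0.2553]
AᵀP(A−BK) = [0.6667 0.0000; 0.0000 4.0851]
P' = Q + AᵀP(A−BK) = [6.9167 1.0000; 1.0000 4.3351]
tr(P') = 11.2518


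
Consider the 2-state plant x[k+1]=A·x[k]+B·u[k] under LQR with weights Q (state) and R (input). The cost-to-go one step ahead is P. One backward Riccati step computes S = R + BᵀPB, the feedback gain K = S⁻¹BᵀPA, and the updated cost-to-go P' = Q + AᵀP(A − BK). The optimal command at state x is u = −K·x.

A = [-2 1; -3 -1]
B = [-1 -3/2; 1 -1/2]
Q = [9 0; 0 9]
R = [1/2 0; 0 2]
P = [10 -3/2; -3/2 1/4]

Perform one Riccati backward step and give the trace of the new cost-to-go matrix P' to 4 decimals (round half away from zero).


19.3460

BᵀP = [-11.5000 1.7500; -14.2500 2.1250]
S = R + BᵀPB = [1/2 0; 0 2] + [13.2500 16.3750; 16.3750 20.3125] = [13.7500 16.3750; 16.3750 22.3125]
BᵀPA = [17.7500 -13.2500; 22.1250 -16.3750]
K = S⁻¹·BᵀPA = [0.8731 -0.7114; 0.3508 -0.2118]
A−BK = [-0.6006 -0.0291; -3.6977 -0.3945]
AᵀP(A−BK) = [0.9903 -0.4365; -0.4365 0.3557]
P' = Q + AᵀP(A−BK) = [9.9903 -0.4365; -0.4365 9.3557]
tr(P') = 19.3460


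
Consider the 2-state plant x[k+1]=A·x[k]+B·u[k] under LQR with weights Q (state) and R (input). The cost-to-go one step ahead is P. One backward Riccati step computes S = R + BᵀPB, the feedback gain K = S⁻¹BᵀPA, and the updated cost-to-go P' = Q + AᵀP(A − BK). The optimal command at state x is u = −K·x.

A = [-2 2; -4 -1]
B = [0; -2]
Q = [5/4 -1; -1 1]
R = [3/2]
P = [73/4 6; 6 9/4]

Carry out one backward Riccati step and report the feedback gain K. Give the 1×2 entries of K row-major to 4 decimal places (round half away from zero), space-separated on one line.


BᵀP = [-12.0000 -4.5000]
S = R + BᵀPB = [3/2] + [9.0000] = [10.5000]
BᵀPA = [42.0000 -19.5000]
K = S⁻¹·BᵀPA = [4.0000 -1.8571]
A−BK = [-2.0000 2.0000; 4.0000 -4.7143]
AᵀP(A−BK) = [37.0000 -22.0000; -22.0000 15.0357]
P' = Q + AᵀP(A−BK) = [38.2500 -23.0000; -23.0000 16.0357]
tr(P') = 54.2857

4.0000 -1.8571
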